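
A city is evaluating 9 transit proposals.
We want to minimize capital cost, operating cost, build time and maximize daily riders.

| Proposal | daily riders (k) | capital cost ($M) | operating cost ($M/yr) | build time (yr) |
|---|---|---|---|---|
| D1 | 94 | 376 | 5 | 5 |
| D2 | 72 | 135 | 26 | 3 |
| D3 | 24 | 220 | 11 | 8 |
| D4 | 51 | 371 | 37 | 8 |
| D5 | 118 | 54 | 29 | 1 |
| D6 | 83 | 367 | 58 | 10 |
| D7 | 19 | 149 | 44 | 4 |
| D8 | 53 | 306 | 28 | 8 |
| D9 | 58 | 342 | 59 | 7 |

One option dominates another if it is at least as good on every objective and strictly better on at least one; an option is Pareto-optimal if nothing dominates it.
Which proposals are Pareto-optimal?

D1, D2, D3, D5

D1: not dominated (best operating cost).
D2: not dominated.
D3: not dominated.
D4: dominated by D2 (daily riders 72≥51, capital cost 135≤371, operating cost 26≤37, build time 3≤8).
D5: not dominated (best daily riders).
D6: dominated by D5 (daily riders 118≥83, capital cost 54≤367, operating cost 29≤58, build time 1≤10).
D7: dominated by D2 (daily riders 72≥19, capital cost 135≤149, operating cost 26≤44, build time 3≤4).
D8: dominated by D2 (daily riders 72≥53, capital cost 135≤306, operating cost 26≤28, build time 3≤8).
D9: dominated by D2 (daily riders 72≥58, capital cost 135≤342, operating cost 26≤59, build time 3≤7).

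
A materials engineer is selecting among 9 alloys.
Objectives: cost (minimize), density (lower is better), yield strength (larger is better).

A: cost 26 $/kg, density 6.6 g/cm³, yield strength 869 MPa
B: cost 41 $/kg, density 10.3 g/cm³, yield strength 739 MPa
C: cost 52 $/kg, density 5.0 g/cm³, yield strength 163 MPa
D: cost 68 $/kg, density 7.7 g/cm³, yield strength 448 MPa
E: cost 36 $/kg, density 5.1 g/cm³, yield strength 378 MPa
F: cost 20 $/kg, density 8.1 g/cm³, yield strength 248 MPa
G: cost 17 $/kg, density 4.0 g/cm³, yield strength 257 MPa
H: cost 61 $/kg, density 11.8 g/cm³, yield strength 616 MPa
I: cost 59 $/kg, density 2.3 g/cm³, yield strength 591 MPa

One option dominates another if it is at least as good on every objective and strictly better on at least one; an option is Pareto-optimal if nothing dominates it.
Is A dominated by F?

No

F vs A: F is worse on density (8.1 vs 6.6), so it does not dominate A.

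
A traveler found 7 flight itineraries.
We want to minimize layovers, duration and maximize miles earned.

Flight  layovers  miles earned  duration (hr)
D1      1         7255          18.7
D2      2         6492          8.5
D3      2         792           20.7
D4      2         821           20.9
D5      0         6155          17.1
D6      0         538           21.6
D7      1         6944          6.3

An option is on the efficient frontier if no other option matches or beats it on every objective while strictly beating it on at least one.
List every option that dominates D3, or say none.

D1: layovers 1≤2, miles earned 7255≥792, duration 18.7≤20.7 — dominates D3.
D2: layovers 2≤2, miles earned 6492≥792, duration 8.5≤20.7 — dominates D3.
D5: layovers 0≤2, miles earned 6155≥792, duration 17.1≤20.7 — dominates D3.
D7: layovers 1≤2, miles earned 6944≥792, duration 6.3≤20.7 — dominates D3.
Others (D4, D6) are each worse than D3 on at least one objective.

D1, D2, D5, D7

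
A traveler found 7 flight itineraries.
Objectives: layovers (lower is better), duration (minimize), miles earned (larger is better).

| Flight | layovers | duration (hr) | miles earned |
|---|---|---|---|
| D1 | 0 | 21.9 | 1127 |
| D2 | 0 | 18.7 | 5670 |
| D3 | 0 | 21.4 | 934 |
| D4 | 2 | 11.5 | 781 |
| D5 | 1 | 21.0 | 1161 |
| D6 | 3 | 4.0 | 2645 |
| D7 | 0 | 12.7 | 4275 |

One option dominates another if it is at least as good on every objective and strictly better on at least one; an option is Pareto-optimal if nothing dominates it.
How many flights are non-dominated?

4

D1: dominated by D2 (layovers 0≤0, duration 18.7≤21.9, miles earned 5670≥1127).
D2: not dominated (best miles earned).
D3: dominated by D2 (layovers 0≤0, duration 18.7≤21.4, miles earned 5670≥934).
D4: not dominated.
D5: dominated by D2 (layovers 0≤1, duration 18.7≤21.0, miles earned 5670≥1161).
D6: not dominated (best duration).
D7: not dominated.
Pareto-optimal: D2, D4, D6, D7 → 4.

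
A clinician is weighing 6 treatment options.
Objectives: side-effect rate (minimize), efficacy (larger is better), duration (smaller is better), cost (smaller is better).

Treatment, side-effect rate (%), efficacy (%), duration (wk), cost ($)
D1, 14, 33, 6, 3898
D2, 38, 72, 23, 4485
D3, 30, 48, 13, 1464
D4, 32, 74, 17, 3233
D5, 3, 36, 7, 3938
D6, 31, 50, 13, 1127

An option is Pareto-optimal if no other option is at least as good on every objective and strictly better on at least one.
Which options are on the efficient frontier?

D1: not dominated (best duration).
D2: dominated by D4 (side-effect rate 32≤38, efficacy 74≥72, duration 17≤23, cost 3233≤4485).
D3: not dominated.
D4: not dominated (best efficacy).
D5: not dominated (best side-effect rate).
D6: not dominated (best cost).

D1, D3, D4, D5, D6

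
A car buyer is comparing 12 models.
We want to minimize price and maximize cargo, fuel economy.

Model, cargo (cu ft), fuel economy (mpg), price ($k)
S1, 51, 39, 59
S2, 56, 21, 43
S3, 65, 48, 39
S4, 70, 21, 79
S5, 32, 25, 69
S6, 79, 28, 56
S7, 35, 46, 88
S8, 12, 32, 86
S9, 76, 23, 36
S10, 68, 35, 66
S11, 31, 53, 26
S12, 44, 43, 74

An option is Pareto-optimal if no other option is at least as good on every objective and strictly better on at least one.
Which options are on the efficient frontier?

S3, S6, S9, S10, S11

S1: dominated by S3 (cargo 65≥51, fuel economy 48≥39, price 39≤59).
S2: dominated by S3 (cargo 65≥56, fuel economy 48≥21, price 39≤43).
S3: not dominated.
S4: dominated by S6 (cargo 79≥70, fuel economy 28≥21, price 56≤79).
S5: dominated by S1 (cargo 51≥32, fuel economy 39≥25, price 59≤69).
S6: not dominated (best cargo).
S7: dominated by S3 (cargo 65≥35, fuel economy 48≥46, price 39≤88).
S8: dominated by S1 (cargo 51≥12, fuel economy 39≥32, price 59≤86).
S9: not dominated.
S10: not dominated.
S11: not dominated (best fuel economy).
S12: dominated by S3 (cargo 65≥44, fuel economy 48≥43, price 39≤74).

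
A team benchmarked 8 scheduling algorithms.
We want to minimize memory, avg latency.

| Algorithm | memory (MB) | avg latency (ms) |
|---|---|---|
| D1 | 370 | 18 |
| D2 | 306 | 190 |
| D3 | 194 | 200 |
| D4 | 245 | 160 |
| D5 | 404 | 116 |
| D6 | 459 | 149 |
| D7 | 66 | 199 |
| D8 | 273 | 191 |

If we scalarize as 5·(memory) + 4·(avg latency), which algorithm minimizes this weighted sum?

D7

D1: 5·370 + 4·18 = 1922
D2: 5·306 + 4·190 = 2290
D3: 5·194 + 4·200 = 1770
D4: 5·245 + 4·160 = 1865
D5: 5·404 + 4·116 = 2484
D6: 5·459 + 4·149 = 2891
D7: 5·66 + 4·199 = 1126
D8: 5·273 + 4·191 = 2129
Lowest: D7 at 1126.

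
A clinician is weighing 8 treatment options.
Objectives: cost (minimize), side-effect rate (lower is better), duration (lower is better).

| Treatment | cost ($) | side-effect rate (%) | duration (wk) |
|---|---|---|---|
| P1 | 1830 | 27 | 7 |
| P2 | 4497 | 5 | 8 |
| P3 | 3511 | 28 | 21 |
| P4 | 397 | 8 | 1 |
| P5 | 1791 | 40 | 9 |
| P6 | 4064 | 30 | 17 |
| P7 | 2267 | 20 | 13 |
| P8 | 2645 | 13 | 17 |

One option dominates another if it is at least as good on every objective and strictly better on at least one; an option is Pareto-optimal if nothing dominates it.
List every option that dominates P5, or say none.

P4

P4: cost 397≤1791, side-effect rate 8≤40, duration 1≤9 — dominates P5.
Others (P1, P2, P3, P6, P7, P8) are each worse than P5 on at least one objective.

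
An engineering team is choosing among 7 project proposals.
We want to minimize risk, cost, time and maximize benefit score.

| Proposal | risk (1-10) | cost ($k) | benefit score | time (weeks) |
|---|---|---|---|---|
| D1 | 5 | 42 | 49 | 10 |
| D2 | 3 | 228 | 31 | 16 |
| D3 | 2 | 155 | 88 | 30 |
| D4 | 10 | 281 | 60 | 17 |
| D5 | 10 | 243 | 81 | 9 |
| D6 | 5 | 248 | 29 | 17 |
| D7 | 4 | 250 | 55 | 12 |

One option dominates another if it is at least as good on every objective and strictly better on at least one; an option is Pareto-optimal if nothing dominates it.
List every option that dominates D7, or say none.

D1: worse on risk (5 vs 4).
D2: worse on benefit score (31 vs 55).
D3: worse on time (30 vs 12).
D4: worse on risk (10 vs 4).
D5: worse on risk (10 vs 4).
D6: worse on risk (5 vs 4).
No option dominates D7.

none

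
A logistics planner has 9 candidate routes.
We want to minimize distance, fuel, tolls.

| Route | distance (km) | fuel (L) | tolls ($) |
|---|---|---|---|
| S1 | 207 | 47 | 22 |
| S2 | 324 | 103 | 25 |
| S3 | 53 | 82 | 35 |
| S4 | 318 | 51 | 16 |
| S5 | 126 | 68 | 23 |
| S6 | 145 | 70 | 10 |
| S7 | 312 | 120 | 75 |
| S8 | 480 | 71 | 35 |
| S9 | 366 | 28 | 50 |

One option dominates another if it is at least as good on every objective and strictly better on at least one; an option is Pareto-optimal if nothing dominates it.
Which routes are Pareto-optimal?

S1, S3, S4, S5, S6, S9

S1: not dominated.
S2: dominated by S1 (distance 207≤324, fuel 47≤103, tolls 22≤25).
S3: not dominated (best distance).
S4: not dominated.
S5: not dominated.
S6: not dominated (best tolls).
S7: dominated by S1 (distance 207≤312, fuel 47≤120, tolls 22≤75).
S8: dominated by S1 (distance 207≤480, fuel 47≤71, tolls 22≤35).
S9: not dominated (best fuel).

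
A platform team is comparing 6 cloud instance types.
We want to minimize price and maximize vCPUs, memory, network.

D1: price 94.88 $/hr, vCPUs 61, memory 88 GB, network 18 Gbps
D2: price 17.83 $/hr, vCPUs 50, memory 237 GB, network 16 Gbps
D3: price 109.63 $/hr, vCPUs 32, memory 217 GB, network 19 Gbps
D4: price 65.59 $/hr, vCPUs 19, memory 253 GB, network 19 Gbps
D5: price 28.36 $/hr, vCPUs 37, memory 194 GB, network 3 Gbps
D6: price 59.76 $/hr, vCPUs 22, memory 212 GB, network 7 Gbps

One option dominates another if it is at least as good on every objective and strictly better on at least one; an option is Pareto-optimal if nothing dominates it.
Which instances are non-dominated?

D1: not dominated (best vCPUs).
D2: not dominated (best price).
D3: not dominated.
D4: not dominated (best memory).
D5: dominated by D2 (price 17.83≤28.36, vCPUs 50≥37, memory 237≥194, network 16≥3).
D6: dominated by D2 (price 17.83≤59.76, vCPUs 50≥22, memory 237≥212, network 16≥7).

D1, D2, D3, D4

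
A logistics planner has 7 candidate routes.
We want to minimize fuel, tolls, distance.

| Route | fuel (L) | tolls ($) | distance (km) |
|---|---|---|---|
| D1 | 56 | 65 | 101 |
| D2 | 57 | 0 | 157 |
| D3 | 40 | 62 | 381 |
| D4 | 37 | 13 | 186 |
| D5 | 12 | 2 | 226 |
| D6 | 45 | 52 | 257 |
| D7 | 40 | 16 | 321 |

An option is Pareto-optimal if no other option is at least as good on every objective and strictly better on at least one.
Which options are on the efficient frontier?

D1: not dominated (best distance).
D2: not dominated (best tolls).
D3: dominated by D4 (fuel 37≤40, tolls 13≤62, distance 186≤381).
D4: not dominated.
D5: not dominated (best fuel).
D6: dominated by D4 (fuel 37≤45, tolls 13≤52, distance 186≤257).
D7: dominated by D4 (fuel 37≤40, tolls 13≤16, distance 186≤321).

D1, D2, D4, D5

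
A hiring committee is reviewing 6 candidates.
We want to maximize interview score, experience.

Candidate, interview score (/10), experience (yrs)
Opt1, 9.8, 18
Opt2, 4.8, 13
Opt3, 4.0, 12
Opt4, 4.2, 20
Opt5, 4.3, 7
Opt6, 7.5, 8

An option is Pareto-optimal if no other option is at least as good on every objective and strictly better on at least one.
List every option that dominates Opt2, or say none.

Opt1: interview score 9.8≥4.8, experience 18≥13 — dominates Opt2.
Others (Opt3, Opt4, Opt5, Opt6) are each worse than Opt2 on at least one objective.

Opt1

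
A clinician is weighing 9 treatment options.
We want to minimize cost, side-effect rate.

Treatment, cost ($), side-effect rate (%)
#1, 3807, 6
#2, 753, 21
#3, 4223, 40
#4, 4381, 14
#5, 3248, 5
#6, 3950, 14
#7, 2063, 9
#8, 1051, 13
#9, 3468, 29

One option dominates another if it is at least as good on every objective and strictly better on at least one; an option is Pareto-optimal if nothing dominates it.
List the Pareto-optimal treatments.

#1: dominated by #5 (cost 3248≤3807, side-effect rate 5≤6).
#2: not dominated (best cost).
#3: dominated by #1 (cost 3807≤4223, side-effect rate 6≤40).
#4: dominated by #1 (cost 3807≤4381, side-effect rate 6≤14).
#5: not dominated (best side-effect rate).
#6: dominated by #1 (cost 3807≤3950, side-effect rate 6≤14).
#7: not dominated.
#8: not dominated.
#9: dominated by #2 (cost 753≤3468, side-effect rate 21≤29).

#2, #5, #7, #8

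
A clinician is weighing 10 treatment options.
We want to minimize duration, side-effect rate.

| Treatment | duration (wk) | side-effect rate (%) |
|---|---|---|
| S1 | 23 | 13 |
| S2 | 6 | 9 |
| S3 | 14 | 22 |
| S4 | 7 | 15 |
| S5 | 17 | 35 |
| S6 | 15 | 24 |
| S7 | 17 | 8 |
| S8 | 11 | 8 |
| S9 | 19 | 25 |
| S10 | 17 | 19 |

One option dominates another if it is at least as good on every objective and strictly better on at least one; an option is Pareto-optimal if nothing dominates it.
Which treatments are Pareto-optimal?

S1: dominated by S2 (duration 6≤23, side-effect rate 9≤13).
S2: not dominated (best duration).
S3: dominated by S2 (duration 6≤14, side-effect rate 9≤22).
S4: dominated by S2 (duration 6≤7, side-effect rate 9≤15).
S5: dominated by S2 (duration 6≤17, side-effect rate 9≤35).
S6: dominated by S2 (duration 6≤15, side-effect rate 9≤24).
S7: dominated by S8 (duration 11≤17, side-effect rate 8≤8).
S8: not dominated.
S9: dominated by S2 (duration 6≤19, side-effect rate 9≤25).
S10: dominated by S2 (duration 6≤17, side-effect rate 9≤19).

S2, S8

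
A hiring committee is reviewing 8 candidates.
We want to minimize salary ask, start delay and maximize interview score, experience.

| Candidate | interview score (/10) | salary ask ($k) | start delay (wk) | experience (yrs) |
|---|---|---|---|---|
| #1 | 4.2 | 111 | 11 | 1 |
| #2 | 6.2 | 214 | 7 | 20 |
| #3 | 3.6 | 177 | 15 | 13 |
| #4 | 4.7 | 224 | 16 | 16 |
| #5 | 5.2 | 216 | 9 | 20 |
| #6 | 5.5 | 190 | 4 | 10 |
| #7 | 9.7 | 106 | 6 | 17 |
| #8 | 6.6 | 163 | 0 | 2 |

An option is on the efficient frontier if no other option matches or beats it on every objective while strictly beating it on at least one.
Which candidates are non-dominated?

#2, #6, #7, #8

#1: dominated by #7 (interview score 9.7≥4.2, salary ask 106≤111, start delay 6≤11, experience 17≥1).
#2: not dominated.
#3: dominated by #7 (interview score 9.7≥3.6, salary ask 106≤177, start delay 6≤15, experience 17≥13).
#4: dominated by #2 (interview score 6.2≥4.7, salary ask 214≤224, start delay 7≤16, experience 20≥16).
#5: dominated by #2 (interview score 6.2≥5.2, salary ask 214≤216, start delay 7≤9, experience 20≥20).
#6: not dominated.
#7: not dominated (best interview score).
#8: not dominated (best start delay).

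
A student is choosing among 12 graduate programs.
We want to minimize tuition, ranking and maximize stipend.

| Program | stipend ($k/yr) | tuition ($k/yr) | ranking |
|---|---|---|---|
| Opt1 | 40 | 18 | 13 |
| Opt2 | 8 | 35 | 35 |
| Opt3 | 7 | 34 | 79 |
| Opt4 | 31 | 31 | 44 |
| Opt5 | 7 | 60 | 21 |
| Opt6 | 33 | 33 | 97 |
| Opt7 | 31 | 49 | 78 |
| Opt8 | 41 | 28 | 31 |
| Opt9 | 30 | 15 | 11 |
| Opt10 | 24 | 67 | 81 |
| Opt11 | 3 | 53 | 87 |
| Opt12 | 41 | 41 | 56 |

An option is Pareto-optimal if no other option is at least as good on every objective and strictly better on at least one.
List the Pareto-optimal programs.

Opt1: not dominated.
Opt2: dominated by Opt1 (stipend 40≥8, tuition 18≤35, ranking 13≤35).
Opt3: dominated by Opt1 (stipend 40≥7, tuition 18≤34, ranking 13≤79).
Opt4: dominated by Opt1 (stipend 40≥31, tuition 18≤31, ranking 13≤44).
Opt5: dominated by Opt1 (stipend 40≥7, tuition 18≤60, ranking 13≤21).
Opt6: dominated by Opt1 (stipend 40≥33, tuition 18≤33, ranking 13≤97).
Opt7: dominated by Opt1 (stipend 40≥31, tuition 18≤49, ranking 13≤78).
Opt8: not dominated.
Opt9: not dominated (best tuition).
Opt10: dominated by Opt1 (stipend 40≥24, tuition 18≤67, ranking 13≤81).
Opt11: dominated by Opt1 (stipend 40≥3, tuition 18≤53, ranking 13≤87).
Opt12: dominated by Opt8 (stipend 41≥41, tuition 28≤41, ranking 31≤56).

Opt1, Opt8, Opt9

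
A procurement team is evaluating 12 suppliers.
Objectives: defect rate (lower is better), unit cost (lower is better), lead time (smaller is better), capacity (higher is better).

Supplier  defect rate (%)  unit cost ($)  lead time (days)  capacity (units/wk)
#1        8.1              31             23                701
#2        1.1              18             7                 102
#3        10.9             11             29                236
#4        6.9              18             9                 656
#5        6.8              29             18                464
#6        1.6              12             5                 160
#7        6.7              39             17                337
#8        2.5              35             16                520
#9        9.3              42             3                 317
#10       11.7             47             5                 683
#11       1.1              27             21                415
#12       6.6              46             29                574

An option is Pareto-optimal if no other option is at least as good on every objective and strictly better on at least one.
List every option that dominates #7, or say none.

#8: defect rate 2.5≤6.7, unit cost 35≤39, lead time 16≤17, capacity 520≥337 — dominates #7.
Others (#1, #2, #3, #4, #5, #6, #9, #10, #11, #12) are each worse than #7 on at least one objective.

#8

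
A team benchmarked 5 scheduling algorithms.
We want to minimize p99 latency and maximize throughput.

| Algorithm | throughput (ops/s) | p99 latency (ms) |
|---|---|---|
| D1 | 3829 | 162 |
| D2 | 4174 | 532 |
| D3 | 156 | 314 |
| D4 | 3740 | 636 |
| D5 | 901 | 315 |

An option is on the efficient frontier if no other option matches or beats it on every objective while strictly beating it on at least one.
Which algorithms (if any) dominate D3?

D1: throughput 3829≥156, p99 latency 162≤314 — dominates D3.
Others (D2, D4, D5) are each worse than D3 on at least one objective.

D1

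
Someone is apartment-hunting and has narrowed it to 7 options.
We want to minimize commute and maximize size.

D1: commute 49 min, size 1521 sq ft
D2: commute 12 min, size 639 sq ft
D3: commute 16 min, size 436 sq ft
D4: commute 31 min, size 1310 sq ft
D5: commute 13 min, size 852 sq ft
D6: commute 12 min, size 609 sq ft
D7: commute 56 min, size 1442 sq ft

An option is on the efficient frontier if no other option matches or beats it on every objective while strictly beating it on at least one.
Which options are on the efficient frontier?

D1, D2, D4, D5

D1: not dominated (best size).
D2: not dominated.
D3: dominated by D2 (commute 12≤16, size 639≥436).
D4: not dominated.
D5: not dominated.
D6: dominated by D2 (commute 12≤12, size 639≥609).
D7: dominated by D1 (commute 49≤56, size 1521≥1442).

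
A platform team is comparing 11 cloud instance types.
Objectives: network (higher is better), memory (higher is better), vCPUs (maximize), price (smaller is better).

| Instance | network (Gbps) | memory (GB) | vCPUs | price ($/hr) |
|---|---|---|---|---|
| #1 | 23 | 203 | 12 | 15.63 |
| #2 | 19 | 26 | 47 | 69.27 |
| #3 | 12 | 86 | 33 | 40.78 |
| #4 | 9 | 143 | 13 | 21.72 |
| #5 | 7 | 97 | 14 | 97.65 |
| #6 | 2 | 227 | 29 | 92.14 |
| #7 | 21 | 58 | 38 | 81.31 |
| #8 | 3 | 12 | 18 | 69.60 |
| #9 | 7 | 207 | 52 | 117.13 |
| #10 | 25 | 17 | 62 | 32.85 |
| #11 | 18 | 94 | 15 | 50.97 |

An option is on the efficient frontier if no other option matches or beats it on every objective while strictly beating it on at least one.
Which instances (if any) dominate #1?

none

#2: worse on network (19 vs 23).
#3: worse on network (12 vs 23).
#4: worse on network (9 vs 23).
#5: worse on network (7 vs 23).
#6: worse on network (2 vs 23).
#7: worse on network (21 vs 23).
#8: worse on network (3 vs 23).
#9: worse on network (7 vs 23).
#10: worse on memory (17 vs 203).
#11: worse on network (18 vs 23).
No option dominates #1.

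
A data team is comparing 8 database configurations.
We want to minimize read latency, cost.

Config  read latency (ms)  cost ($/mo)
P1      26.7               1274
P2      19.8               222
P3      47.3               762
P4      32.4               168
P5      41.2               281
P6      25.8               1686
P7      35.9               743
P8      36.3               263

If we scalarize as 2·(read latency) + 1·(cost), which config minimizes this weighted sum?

P4

P1: 2·26.7 + 1·1274 = 1327.4
P2: 2·19.8 + 1·222 = 261.6
P3: 2·47.3 + 1·762 = 856.6
P4: 2·32.4 + 1·168 = 232.8
P5: 2·41.2 + 1·281 = 363.4
P6: 2·25.8 + 1·1686 = 1737.6
P7: 2·35.9 + 1·743 = 814.8
P8: 2·36.3 + 1·263 = 335.6
Lowest: P4 at 232.8.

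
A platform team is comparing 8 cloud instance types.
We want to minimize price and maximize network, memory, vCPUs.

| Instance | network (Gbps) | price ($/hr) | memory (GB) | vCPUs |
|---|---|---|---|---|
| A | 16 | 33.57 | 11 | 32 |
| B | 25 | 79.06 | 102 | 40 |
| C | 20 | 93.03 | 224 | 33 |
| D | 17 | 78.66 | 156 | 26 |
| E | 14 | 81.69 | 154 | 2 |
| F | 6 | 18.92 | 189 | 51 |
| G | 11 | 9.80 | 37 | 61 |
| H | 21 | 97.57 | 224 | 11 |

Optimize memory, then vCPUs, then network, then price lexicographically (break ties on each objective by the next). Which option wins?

C

First maximize memory: best is 224, kept {C, H}.
Then maximize vCPUs: best is 33, kept {C}.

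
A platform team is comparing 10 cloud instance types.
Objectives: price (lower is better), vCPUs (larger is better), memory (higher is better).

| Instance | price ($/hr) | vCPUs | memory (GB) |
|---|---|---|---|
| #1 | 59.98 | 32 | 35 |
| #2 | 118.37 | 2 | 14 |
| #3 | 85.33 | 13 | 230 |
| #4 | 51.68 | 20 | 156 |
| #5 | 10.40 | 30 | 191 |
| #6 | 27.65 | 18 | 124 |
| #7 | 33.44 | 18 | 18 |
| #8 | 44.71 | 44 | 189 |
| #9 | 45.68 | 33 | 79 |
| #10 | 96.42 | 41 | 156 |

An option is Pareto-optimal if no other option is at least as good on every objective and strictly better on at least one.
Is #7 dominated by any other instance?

#5 vs #7: price 10.40≤33.44, vCPUs 30≥18, memory 191≥18 — #5 is at least as good on every objective and strictly better on at least one, so #5 dominates #7.

Yes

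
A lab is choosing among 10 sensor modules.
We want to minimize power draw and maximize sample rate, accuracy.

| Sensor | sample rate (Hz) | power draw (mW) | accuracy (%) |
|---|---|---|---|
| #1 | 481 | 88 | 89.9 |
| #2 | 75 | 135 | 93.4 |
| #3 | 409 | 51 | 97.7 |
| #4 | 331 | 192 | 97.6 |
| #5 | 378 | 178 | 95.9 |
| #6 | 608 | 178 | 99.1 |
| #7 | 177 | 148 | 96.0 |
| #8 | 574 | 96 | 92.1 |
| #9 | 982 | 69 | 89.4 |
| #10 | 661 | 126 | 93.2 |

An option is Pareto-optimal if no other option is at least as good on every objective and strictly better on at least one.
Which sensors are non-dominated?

#1: not dominated.
#2: dominated by #3 (sample rate 409≥75, power draw 51≤135, accuracy 97.7≥93.4).
#3: not dominated (best power draw).
#4: dominated by #3 (sample rate 409≥331, power draw 51≤192, accuracy 97.7≥97.6).
#5: dominated by #3 (sample rate 409≥378, power draw 51≤178, accuracy 97.7≥95.9).
#6: not dominated (best accuracy).
#7: dominated by #3 (sample rate 409≥177, power draw 51≤148, accuracy 97.7≥96.0).
#8: not dominated.
#9: not dominated (best sample rate).
#10: not dominated.

#1, #3, #6, #8, #9, #10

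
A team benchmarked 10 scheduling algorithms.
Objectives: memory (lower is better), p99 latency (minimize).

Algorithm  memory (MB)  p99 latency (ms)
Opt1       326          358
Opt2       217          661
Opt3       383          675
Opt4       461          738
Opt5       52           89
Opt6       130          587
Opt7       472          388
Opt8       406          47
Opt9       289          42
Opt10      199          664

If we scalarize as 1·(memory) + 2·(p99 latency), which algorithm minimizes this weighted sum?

Opt1: 1·326 + 2·358 = 1042
Opt2: 1·217 + 2·661 = 1539
Opt3: 1·383 + 2·675 = 1733
Opt4: 1·461 + 2·738 = 1937
Opt5: 1·52 + 2·89 = 230
Opt6: 1·130 + 2·587 = 1304
Opt7: 1·472 + 2·388 = 1248
Opt8: 1·406 + 2·47 = 500
Opt9: 1·289 + 2·42 = 373
Opt10: 1·199 + 2·664 = 1527
Lowest: Opt5 at 230.

Opt5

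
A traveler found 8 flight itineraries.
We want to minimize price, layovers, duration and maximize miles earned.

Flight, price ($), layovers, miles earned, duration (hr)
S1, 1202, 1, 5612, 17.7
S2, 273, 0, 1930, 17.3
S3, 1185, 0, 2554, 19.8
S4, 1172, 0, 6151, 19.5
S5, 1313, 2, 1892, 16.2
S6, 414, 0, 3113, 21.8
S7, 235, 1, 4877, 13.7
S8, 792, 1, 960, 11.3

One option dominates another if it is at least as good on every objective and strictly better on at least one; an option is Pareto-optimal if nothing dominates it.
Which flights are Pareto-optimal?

S1: not dominated.
S2: not dominated.
S3: dominated by S4 (price 1172≤1185, layovers 0≤0, miles earned 6151≥2554, duration 19.5≤19.8).
S4: not dominated (best miles earned).
S5: dominated by S7 (price 235≤1313, layovers 1≤2, miles earned 4877≥1892, duration 13.7≤16.2).
S6: not dominated.
S7: not dominated (best price).
S8: not dominated (best duration).

S1, S2, S4, S6, S7, S8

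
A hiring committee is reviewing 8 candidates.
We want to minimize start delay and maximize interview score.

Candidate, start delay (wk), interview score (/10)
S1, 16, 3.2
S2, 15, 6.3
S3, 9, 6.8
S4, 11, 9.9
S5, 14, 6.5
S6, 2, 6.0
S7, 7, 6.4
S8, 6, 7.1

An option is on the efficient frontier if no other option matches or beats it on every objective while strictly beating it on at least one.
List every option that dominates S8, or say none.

S1: worse on start delay (16 vs 6).
S2: worse on start delay (15 vs 6).
S3: worse on start delay (9 vs 6).
S4: worse on start delay (11 vs 6).
S5: worse on start delay (14 vs 6).
S6: worse on interview score (6.0 vs 7.1).
S7: worse on start delay (7 vs 6).
No option dominates S8.

none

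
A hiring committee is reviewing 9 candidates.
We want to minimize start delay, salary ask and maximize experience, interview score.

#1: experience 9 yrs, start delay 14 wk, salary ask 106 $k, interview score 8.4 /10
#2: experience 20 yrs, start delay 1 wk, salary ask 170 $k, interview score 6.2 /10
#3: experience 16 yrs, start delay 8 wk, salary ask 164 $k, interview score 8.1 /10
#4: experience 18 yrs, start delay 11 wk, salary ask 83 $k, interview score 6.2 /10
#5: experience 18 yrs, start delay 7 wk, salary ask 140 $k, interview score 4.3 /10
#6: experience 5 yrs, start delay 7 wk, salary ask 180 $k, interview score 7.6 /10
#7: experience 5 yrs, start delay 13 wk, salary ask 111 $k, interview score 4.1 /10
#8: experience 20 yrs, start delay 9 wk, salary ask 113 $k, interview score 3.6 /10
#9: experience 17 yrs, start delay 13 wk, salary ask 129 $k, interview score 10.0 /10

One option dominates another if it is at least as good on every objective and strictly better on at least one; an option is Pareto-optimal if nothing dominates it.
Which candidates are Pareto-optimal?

#1: not dominated.
#2: not dominated (best start delay).
#3: not dominated.
#4: not dominated (best salary ask).
#5: not dominated.
#6: not dominated.
#7: dominated by #4 (experience 18≥5, start delay 11≤13, salary ask 83≤111, interview score 6.2≥4.1).
#8: not dominated.
#9: not dominated (best interview score).

#1, #2, #3, #4, #5, #6, #8, #9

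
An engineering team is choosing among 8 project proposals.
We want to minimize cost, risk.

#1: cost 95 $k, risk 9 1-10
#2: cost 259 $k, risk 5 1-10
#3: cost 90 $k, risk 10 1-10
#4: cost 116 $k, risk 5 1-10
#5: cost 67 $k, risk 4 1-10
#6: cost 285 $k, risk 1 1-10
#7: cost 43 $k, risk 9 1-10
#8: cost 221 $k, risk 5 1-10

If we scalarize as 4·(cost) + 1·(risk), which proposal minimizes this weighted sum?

#7

#1: 4·95 + 1·9 = 389
#2: 4·259 + 1·5 = 1041
#3: 4·90 + 1·10 = 370
#4: 4·116 + 1·5 = 469
#5: 4·67 + 1·4 = 272
#6: 4·285 + 1·1 = 1141
#7: 4·43 + 1·9 = 181
#8: 4·221 + 1·5 = 889
Lowest: #7 at 181.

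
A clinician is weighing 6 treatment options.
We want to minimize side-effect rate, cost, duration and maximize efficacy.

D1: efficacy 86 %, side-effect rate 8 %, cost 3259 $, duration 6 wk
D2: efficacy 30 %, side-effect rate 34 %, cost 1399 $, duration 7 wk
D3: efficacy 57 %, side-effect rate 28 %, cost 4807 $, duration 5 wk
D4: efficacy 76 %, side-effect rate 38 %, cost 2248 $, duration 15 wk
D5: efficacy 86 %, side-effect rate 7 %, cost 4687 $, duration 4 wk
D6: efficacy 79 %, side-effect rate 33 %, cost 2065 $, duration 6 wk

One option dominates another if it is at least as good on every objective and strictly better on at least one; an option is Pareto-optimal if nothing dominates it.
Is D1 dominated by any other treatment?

D2: worse on efficacy (30 vs 86).
D3: worse on efficacy (57 vs 86).
D4: worse on efficacy (76 vs 86).
D5: worse on cost (4687 vs 3259).
D6: worse on efficacy (79 vs 86).
No option is at least as good as D1 on every objective and strictly better on one.

No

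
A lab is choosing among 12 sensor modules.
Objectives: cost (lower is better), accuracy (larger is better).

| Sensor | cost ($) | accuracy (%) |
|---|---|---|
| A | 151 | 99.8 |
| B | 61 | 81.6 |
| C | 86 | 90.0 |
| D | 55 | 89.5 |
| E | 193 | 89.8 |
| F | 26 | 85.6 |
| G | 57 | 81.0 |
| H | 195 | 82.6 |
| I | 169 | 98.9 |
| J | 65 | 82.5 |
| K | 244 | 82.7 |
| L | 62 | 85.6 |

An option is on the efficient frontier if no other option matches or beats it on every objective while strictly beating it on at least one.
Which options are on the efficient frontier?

A: not dominated (best accuracy).
B: dominated by D (cost 55≤61, accuracy 89.5≥81.6).
C: not dominated.
D: not dominated.
E: dominated by A (cost 151≤193, accuracy 99.8≥89.8).
F: not dominated (best cost).
G: dominated by D (cost 55≤57, accuracy 89.5≥81.0).
H: dominated by A (cost 151≤195, accuracy 99.8≥82.6).
I: dominated by A (cost 151≤169, accuracy 99.8≥98.9).
J: dominated by D (cost 55≤65, accuracy 89.5≥82.5).
K: dominated by A (cost 151≤244, accuracy 99.8≥82.7).
L: dominated by D (cost 55≤62, accuracy 89.5≥85.6).

A, C, D, F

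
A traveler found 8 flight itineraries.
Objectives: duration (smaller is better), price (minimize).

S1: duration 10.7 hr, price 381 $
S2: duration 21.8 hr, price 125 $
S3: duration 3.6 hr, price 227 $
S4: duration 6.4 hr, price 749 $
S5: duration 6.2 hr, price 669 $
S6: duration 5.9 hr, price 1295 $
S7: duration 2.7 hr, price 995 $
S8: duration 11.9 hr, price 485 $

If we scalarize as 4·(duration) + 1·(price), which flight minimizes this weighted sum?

S2

S1: 4·10.7 + 1·381 = 423.8
S2: 4·21.8 + 1·125 = 212.2
S3: 4·3.6 + 1·227 = 241.4
S4: 4·6.4 + 1·749 = 774.6
S5: 4·6.2 + 1·669 = 693.8
S6: 4·5.9 + 1·1295 = 1318.6
S7: 4·2.7 + 1·995 = 1005.8
S8: 4·11.9 + 1·485 = 532.6
Lowest: S2 at 212.2.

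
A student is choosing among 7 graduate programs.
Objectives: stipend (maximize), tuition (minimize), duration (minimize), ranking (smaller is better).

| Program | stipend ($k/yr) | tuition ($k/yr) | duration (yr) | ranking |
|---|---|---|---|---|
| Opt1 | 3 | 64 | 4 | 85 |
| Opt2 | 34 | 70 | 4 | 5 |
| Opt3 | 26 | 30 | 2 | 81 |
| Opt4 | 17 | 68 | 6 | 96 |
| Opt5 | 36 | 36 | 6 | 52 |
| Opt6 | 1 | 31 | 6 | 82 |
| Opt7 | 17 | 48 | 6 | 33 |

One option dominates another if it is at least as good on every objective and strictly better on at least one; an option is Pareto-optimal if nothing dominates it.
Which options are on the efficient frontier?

Opt1: dominated by Opt3 (stipend 26≥3, tuition 30≤64, duration 2≤4, ranking 81≤85).
Opt2: not dominated (best ranking).
Opt3: not dominated (best tuition).
Opt4: dominated by Opt3 (stipend 26≥17, tuition 30≤68, duration 2≤6, ranking 81≤96).
Opt5: not dominated (best stipend).
Opt6: dominated by Opt3 (stipend 26≥1, tuition 30≤31, duration 2≤6, ranking 81≤82).
Opt7: not dominated.

Opt2, Opt3, Opt5, Opt7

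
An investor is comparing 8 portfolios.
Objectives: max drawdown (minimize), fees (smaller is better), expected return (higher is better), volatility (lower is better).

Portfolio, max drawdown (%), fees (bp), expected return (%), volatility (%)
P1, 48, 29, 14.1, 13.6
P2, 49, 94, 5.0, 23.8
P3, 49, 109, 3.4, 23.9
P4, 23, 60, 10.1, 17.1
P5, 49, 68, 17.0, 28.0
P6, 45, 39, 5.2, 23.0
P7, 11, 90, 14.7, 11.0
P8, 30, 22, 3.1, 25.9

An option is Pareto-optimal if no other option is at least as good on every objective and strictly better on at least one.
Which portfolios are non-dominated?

P1, P4, P5, P6, P7, P8

P1: not dominated.
P2: dominated by P1 (max drawdown 48≤49, fees 29≤94, expected return 14.1≥5.0, volatility 13.6≤23.8).
P3: dominated by P1 (max drawdown 48≤49, fees 29≤109, expected return 14.1≥3.4, volatility 13.6≤23.9).
P4: not dominated.
P5: not dominated (best expected return).
P6: not dominated.
P7: not dominated (best max drawdown).
P8: not dominated (best fees).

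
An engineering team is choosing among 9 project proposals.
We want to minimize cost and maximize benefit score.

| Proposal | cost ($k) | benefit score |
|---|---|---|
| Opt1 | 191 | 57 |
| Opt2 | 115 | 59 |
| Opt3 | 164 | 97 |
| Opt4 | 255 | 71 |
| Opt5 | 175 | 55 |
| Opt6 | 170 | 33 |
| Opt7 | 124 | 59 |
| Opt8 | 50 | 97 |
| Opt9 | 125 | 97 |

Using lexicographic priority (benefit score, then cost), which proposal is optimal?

Opt8

First maximize benefit score: best is 97, kept {Opt3, Opt8, Opt9}.
Then minimize cost: best is 50, kept {Opt8}.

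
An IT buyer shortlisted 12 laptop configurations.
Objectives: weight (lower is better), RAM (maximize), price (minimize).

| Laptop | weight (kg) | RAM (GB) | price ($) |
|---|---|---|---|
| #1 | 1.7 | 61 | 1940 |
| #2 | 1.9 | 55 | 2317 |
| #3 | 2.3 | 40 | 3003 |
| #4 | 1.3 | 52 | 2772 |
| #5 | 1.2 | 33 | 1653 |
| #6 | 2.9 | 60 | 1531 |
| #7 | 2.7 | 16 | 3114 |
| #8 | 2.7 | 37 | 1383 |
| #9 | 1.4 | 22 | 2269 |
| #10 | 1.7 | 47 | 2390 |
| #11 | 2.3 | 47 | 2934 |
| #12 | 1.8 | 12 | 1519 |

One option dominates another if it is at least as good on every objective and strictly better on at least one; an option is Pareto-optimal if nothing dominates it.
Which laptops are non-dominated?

#1: not dominated (best RAM).
#2: dominated by #1 (weight 1.7≤1.9, RAM 61≥55, price 1940≤2317).
#3: dominated by #1 (weight 1.7≤2.3, RAM 61≥40, price 1940≤3003).
#4: not dominated.
#5: not dominated (best weight).
#6: not dominated.
#7: dominated by #1 (weight 1.7≤2.7, RAM 61≥16, price 1940≤3114).
#8: not dominated (best price).
#9: dominated by #5 (weight 1.2≤1.4, RAM 33≥22, price 1653≤2269).
#10: dominated by #1 (weight 1.7≤1.7, RAM 61≥47, price 1940≤2390).
#11: dominated by #1 (weight 1.7≤2.3, RAM 61≥47, price 1940≤2934).
#12: not dominated.

#1, #4, #5, #6, #8, #12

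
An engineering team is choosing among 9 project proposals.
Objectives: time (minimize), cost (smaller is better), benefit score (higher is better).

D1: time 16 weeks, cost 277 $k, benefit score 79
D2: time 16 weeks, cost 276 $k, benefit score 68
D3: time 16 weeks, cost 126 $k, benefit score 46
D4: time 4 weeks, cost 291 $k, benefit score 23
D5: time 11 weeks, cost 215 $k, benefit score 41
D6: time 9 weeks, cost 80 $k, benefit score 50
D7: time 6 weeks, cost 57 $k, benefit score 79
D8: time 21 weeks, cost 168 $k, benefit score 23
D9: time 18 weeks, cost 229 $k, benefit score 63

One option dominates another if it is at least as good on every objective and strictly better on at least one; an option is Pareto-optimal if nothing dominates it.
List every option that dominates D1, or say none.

D7

D7: time 6≤16, cost 57≤277, benefit score 79≥79 — dominates D1.
Others (D2, D3, D4, D5, D6, D8, D9) are each worse than D1 on at least one objective.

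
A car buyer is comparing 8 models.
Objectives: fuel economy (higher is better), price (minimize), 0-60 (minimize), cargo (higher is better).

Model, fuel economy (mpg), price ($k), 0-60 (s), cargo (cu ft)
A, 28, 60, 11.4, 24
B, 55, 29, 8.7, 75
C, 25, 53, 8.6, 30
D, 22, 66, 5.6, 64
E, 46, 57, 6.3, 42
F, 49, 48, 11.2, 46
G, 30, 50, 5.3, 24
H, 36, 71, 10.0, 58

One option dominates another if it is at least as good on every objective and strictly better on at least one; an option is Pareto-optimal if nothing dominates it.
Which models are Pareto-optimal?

A: dominated by B (fuel economy 55≥28, price 29≤60, 0-60 8.7≤11.4, cargo 75≥24).
B: not dominated (best fuel economy).
C: not dominated.
D: not dominated.
E: not dominated.
F: dominated by B (fuel economy 55≥49, price 29≤48, 0-60 8.7≤11.2, cargo 75≥46).
G: not dominated (best 0-60).
H: dominated by B (fuel economy 55≥36, price 29≤71, 0-60 8.7≤10.0, cargo 75≥58).

B, C, D, E, G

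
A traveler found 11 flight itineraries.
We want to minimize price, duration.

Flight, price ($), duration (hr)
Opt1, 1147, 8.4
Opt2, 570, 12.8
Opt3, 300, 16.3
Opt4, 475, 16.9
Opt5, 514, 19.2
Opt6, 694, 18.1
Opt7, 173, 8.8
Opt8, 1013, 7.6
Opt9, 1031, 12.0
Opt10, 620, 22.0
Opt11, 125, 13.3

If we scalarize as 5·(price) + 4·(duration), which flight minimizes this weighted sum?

Opt11

Opt1: 5·1147 + 4·8.4 = 5768.6
Opt2: 5·570 + 4·12.8 = 2901.2
Opt3: 5·300 + 4·16.3 = 1565.2
Opt4: 5·475 + 4·16.9 = 2442.6
Opt5: 5·514 + 4·19.2 = 2646.8
Opt6: 5·694 + 4·18.1 = 3542.4
Opt7: 5·173 + 4·8.8 = 900.2
Opt8: 5·1013 + 4·7.6 = 5095.4
Opt9: 5·1031 + 4·12.0 = 5203.0
Opt10: 5·620 + 4·22.0 = 3188.0
Opt11: 5·125 + 4·13.3 = 678.2
Lowest: Opt11 at 678.2.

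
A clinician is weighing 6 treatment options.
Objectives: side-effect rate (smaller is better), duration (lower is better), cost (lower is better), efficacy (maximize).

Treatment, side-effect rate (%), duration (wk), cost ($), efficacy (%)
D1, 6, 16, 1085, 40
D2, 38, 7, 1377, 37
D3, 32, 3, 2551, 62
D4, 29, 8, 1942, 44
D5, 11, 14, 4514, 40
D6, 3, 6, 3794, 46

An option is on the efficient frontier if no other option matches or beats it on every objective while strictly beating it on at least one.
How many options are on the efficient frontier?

D1: not dominated (best cost).
D2: not dominated.
D3: not dominated (best duration).
D4: not dominated.
D5: dominated by D6 (side-effect rate 3≤11, duration 6≤14, cost 3794≤4514, efficacy 46≥40).
D6: not dominated (best side-effect rate).
Pareto-optimal: D1, D2, D3, D4, D6 → 5.

5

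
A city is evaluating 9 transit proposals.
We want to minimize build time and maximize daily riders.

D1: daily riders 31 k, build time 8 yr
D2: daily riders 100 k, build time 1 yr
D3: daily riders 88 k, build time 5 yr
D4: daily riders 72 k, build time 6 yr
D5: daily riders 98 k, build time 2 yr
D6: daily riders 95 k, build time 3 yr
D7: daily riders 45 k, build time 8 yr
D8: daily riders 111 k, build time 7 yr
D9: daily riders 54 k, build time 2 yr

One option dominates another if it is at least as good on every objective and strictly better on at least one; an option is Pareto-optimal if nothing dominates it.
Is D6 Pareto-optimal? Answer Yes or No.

No

D2 vs D6: daily riders 100≥95, build time 1≤3 — D2 is at least as good on every objective and strictly better on at least one, so D2 dominates D6.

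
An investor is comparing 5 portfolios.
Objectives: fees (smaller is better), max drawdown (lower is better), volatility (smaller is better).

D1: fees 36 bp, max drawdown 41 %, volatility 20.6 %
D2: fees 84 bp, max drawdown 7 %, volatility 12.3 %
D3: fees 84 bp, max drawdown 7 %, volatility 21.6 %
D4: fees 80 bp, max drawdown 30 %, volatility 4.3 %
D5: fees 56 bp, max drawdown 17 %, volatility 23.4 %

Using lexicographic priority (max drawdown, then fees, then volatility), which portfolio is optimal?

First minimize max drawdown: best is 7, kept {D2, D3}.
Then minimize fees: best is 84, kept {D2, D3}.
Then minimize volatility: best is 12.3, kept {D2}.

D2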